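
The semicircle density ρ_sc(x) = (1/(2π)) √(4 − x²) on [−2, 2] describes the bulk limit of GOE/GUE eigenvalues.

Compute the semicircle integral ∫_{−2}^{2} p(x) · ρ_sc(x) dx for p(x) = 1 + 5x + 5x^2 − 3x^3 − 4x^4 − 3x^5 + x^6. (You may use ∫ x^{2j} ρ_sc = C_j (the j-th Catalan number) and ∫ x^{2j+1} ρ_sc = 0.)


Write p(x) = Σ a_i x^i, split into monomials and integrate each against ρ_sc separately.
Using ∫ x^{2j} ρ_sc = C_j = (1/(j+1)) C(2j, j) (Catalan numbers) and ∫ x^{2j+1} ρ_sc = 0 (odd monomials vanish by symmetry):
  i = 0 (even): a_0 · C_{0} = 1 · 1 = 1
  i = 1 (odd): ∫ x^1 ρ_sc = 0 (vanishes)
  i = 2 (even): a_2 · C_{1} = 5 · 1 = 5
  i = 3 (odd): ∫ x^3 ρ_sc = 0 (vanishes)
  i = 4 (even): a_4 · C_{2} = -4 · 2 = -8
  i = 5 (odd): ∫ x^5 ρ_sc = 0 (vanishes)
  i = 6 (even): a_6 · C_{3} = 1 · 5 = 5

Summing the contributions: ∫_{−2}^{2} p(x) ρ_sc(x) dx = 1 + 5 + (-8) + 5 = 3.


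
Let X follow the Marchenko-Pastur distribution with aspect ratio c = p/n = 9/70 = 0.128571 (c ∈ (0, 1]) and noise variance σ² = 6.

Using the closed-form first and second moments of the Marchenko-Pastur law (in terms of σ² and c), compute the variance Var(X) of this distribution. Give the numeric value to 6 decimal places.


Recall the MP moments m_1 = E[X] = σ² and m_2 = E[X²] = σ⁴ (1 + c).
m_1 = E[X] = σ² = 6, so m_1² = 36.
m_2 = E[X²] = σ⁴ (1 + c) = 36 · (1 + 0.128571) = 36 · 1.128571 = 40.628571.
(Note m_2 − m_1² simplifies to c · σ⁴ = 0.128571 · 36.)

Var(X) = m_2 − m_1² = 40.628571 − 36 = 4.628571.


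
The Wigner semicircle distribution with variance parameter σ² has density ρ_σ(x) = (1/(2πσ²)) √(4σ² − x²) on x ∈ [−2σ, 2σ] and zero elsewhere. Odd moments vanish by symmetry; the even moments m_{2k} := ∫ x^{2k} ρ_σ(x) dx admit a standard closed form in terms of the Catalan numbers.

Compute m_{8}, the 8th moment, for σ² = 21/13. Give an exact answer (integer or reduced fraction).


By the scaled semicircle moment identity, m_{2k} = σ^{2k} · C_k with k = 4.
C_4 = (1/(k+1)) · C(2k, k) = (1/5) · C(8, 4) = (1/5) · 70 = 14.
σ^{2k} = (σ²)^k = (21/13)^4 = 194481/28561.

Therefore m_{8} = σ^{8} · C_4 = (194481/28561) · 14 = 2722734/28561.


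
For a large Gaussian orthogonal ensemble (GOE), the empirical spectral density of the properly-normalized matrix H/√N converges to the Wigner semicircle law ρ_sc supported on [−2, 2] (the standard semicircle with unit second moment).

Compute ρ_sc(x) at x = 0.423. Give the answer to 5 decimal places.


ρ_sc(x) = (1/(2π)) √(4 − x²). With x = 0.423:
  4 − x² = 4 − (0.423)² = 4 − 0.178929 = 3.821071.
  √(4 − x²) = 1.954756.
  1/(2π) = 0.159155.
  ρ_sc(0.423) = 0.159155 · 1.954756 = 0.311109.

Rounded to 5 decimal places: ρ_sc(0.423) ≈ 0.31111.


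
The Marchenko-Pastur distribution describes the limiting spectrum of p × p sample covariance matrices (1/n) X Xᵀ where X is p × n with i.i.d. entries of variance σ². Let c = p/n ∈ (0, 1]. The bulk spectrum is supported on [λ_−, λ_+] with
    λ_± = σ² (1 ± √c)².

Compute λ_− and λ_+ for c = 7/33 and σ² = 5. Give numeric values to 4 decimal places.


c = 7/33 = 0.212121; √c = 0.460566.
λ_− = σ² (1 − √c)² = 5 · (1 − 0.460566)² = 5 · (0.539434)² = 1.454944.
λ_+ = σ² (1 + √c)² = 5 · (1 + 0.460566)² = 5 · (1.460566)² = 10.666268.

Rounded to 4 decimal places: λ_− ≈ 1.4549, λ_+ ≈ 10.6663.


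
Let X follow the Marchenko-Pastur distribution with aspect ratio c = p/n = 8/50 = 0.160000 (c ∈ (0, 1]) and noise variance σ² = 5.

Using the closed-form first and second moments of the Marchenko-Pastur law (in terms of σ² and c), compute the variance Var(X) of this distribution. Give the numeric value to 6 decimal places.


Recall the MP moments m_1 = E[X] = σ² and m_2 = E[X²] = σ⁴ (1 + c).
m_1 = E[X] = σ² = 5, so m_1² = 25.
m_2 = E[X²] = σ⁴ (1 + c) = 25 · (1 + 0.160000) = 25 · 1.160000 = 29.000000.
(Note m_2 − m_1² simplifies to c · σ⁴ = 0.160000 · 25.)

Var(X) = m_2 − m_1² = 29.000000 − 25 = 4.000000.


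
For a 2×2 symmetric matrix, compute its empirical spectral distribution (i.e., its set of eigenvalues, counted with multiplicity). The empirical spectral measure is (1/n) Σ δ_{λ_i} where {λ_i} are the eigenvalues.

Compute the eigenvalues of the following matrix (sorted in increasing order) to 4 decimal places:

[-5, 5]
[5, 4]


Since M is real symmetric, both eigenvalues are real; they are the roots of det(λI − M) = λ² − (tr M) λ + det M.
tr M = -5 + 4 = -1.
det M = (-5)·4 − 5² = -20 − 25 = -45.
Characteristic polynomial: λ² + λ − 45 = 0.
Discriminant Δ = (tr M)² − 4·det M = 1 − (-180) = 181; √Δ = 13.453624.
λ = (tr M ± √Δ)/2 = (-1 ± 13.453624)/2, giving (tr M − √Δ)/2 = -7.2268 and (tr M + √Δ)/2 = 6.2268.

Eigenvalues sorted in increasing order: [-7.2268, 6.2268].


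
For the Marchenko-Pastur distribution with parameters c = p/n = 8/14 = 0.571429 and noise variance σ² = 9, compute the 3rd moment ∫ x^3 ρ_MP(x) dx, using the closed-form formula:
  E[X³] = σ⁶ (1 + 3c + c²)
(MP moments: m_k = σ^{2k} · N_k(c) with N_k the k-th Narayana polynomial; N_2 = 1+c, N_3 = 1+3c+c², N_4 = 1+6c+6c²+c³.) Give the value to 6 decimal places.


E[X³] = σ⁶ (1 + 3c + c²) (third MP moment). With σ² = 9 (so σ⁶ = 729) and c = 8/14 = 0.571429: E[X³] = 729 · (1 + 3·0.571429 + (0.571429)²) = 729 · 3.040816.

So E[X^3] = 2216.755102.


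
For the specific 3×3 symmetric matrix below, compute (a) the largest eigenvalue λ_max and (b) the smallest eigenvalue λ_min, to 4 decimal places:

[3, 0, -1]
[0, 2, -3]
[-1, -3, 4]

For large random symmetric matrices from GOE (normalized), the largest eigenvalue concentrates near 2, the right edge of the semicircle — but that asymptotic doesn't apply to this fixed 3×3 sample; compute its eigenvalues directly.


Since M is real symmetric, all three eigenvalues are real; they are the roots of det(λI − M) = λ³ − (tr M) λ² + s λ − det M, where s is the sum of the principal 2×2 minors.
tr M = 3 + 2 + 4 = 9.
s = (3·2 − 0²) + (3·4 − (-1)²) + (2·4 − (-3)²) = 6 + 11 + (-1) = 16.
det M (expand along row 1) = 3·(-1) − 0·(-3) + (-1)·2 = -5.
Characteristic polynomial: λ³ − 9λ² + 16λ + 5 = 0.
Substitute λ = y + (tr M)/3 = y + 3.000000 to remove the quadratic term: y³ + p·y + q = 0 with p = s − (tr M)²/3 = -11.000000 and q = −2(tr M)³/27 + (tr M)·s/3 − det M = -1.000000.
Three real roots ⇒ use the trigonometric (Viète) form: r = 2√(−p/3) = 3.829708, φ = arccos(3q/(p·r)) = arccos(0.071214) = 1.499522 rad.
y_k = r·cos(φ/3 − 2πk/3) for k = 0, 1, 2 gives y = 3.361178, -0.090978, -3.270200.
λ_k = y_k + 3.000000 gives λ = 6.3612, 2.9090, -0.2702 (check: the sum is 9.0000 = tr M).

Hence λ_max = 6.3612 and λ_min = -0.2702.


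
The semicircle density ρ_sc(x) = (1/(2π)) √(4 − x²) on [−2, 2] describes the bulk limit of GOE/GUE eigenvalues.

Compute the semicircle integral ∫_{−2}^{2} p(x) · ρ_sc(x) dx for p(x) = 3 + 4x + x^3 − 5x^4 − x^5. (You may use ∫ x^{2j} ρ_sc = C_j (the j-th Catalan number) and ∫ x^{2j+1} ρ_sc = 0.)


Write p(x) = Σ a_i x^i, split into monomials and integrate each against ρ_sc separately.
Using ∫ x^{2j} ρ_sc = C_j = (1/(j+1)) C(2j, j) (Catalan numbers) and ∫ x^{2j+1} ρ_sc = 0 (odd monomials vanish by symmetry):
  i = 0 (even): a_0 · C_{0} = 3 · 1 = 3
  i = 1 (odd): ∫ x^1 ρ_sc = 0 (vanishes)
  i = 3 (odd): ∫ x^3 ρ_sc = 0 (vanishes)
  i = 4 (even): a_4 · C_{2} = -5 · 2 = -10
  i = 5 (odd): ∫ x^5 ρ_sc = 0 (vanishes)

Summing the contributions: ∫_{−2}^{2} p(x) ρ_sc(x) dx = 3 + (-10) = -7.


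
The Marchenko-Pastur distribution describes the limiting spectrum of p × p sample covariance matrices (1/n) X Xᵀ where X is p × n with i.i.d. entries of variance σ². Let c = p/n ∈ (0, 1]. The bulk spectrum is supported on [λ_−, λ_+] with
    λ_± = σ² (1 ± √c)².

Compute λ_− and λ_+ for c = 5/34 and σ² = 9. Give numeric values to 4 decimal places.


c = 5/34 = 0.147059; √c = 0.383482.
λ_− = σ² (1 − √c)² = 9 · (1 − 0.383482)² = 9 · (0.616518)² = 3.420845.
λ_+ = σ² (1 + √c)² = 9 · (1 + 0.383482)² = 9 · (1.383482)² = 17.226214.

Rounded to 4 decimal places: λ_− ≈ 3.4208, λ_+ ≈ 17.2262.


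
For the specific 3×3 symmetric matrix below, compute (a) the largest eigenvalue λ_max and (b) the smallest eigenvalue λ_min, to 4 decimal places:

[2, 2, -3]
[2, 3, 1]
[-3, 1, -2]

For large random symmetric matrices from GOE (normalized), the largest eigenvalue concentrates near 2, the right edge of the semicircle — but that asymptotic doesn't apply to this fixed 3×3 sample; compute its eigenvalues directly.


Since M is real symmetric, all three eigenvalues are real; they are the roots of det(λI − M) = λ³ − (tr M) λ² + s λ − det M, where s is the sum of the principal 2×2 minors.
tr M = 2 + 3 + (-2) = 3.
s = (2·3 − 2²) + (2·(-2) − (-3)²) + (3·(-2) − 1²) = 2 + (-13) + (-7) = -18.
det M (expand along row 1) = 2·(-7) − 2·(-1) + (-3)·11 = -45.
Characteristic polynomial: λ³ − 3λ² − 18λ + 45 = 0.
Substitute λ = y + (tr M)/3 = y + 1.000000 to remove the quadratic term: y³ + p·y + q = 0 with p = s − (tr M)²/3 = -21.000000 and q = −2(tr M)³/27 + (tr M)·s/3 − det M = 25.000000.
Three real roots ⇒ use the trigonometric (Viète) form: r = 2√(−p/3) = 5.291503, φ = arccos(3q/(p·r)) = arccos(-0.674937) = 2.311675 rad.
y_k = r·cos(φ/3 − 2πk/3) for k = 0, 1, 2 gives y = 3.796769, 1.293544, -5.090313.
λ_k = y_k + 1.000000 gives λ = 4.7968, 2.2935, -4.0903 (check: the sum is 3.0000 = tr M).

Hence λ_max = 4.7968 and λ_min = -4.0903.


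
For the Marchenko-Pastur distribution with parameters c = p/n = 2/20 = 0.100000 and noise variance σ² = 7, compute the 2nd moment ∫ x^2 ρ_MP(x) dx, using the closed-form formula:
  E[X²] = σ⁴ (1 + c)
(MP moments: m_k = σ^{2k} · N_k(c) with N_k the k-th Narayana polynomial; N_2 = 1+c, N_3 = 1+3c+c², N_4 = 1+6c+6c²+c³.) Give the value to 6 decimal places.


E[X²] = σ⁴ (1 + c) (second MP moment). With σ² = 7 (so σ⁴ = 49) and c = 2/20 = 0.100000: E[X²] = 49 · (1 + 0.100000) = 49 · 1.100000.

So E[X^2] = 53.900000.


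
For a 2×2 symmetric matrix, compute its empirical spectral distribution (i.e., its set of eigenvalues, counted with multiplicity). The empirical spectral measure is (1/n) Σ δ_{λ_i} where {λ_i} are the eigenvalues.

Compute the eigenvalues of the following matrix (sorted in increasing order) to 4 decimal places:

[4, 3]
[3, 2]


Since M is real symmetric, both eigenvalues are real; they are the roots of det(λI − M) = λ² − (tr M) λ + det M.
tr M = 4 + 2 = 6.
det M = 4·2 − 3² = 8 − 9 = -1.
Characteristic polynomial: λ² − 6λ − 1 = 0.
Discriminant Δ = (tr M)² − 4·det M = 36 − (-4) = 40; √Δ = 6.324555.
λ = (tr M ± √Δ)/2 = (6 ± 6.324555)/2, giving (tr M − √Δ)/2 = -0.1623 and (tr M + √Δ)/2 = 6.1623.

Eigenvalues sorted in increasing order: [-0.1623, 6.1623].


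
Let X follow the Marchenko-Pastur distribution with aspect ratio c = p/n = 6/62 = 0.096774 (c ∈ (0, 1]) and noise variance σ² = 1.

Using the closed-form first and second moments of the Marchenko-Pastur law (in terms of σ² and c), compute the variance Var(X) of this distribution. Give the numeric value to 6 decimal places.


Recall the MP moments m_1 = E[X] = σ² and m_2 = E[X²] = σ⁴ (1 + c).
m_1 = E[X] = σ² = 1, so m_1² = 1.
m_2 = E[X²] = σ⁴ (1 + c) = 1 · (1 + 0.096774) = 1 · 1.096774 = 1.096774.
(Note m_2 − m_1² simplifies to c · σ⁴ = 0.096774 · 1.)

Var(X) = m_2 − m_1² = 1.096774 − 1 = 0.096774.


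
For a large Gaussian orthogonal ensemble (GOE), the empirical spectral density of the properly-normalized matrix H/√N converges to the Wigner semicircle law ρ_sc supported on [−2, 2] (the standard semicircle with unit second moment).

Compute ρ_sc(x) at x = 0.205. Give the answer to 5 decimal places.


ρ_sc(x) = (1/(2π)) √(4 − x²). With x = 0.205:
  4 − x² = 4 − (0.205)² = 4 − 0.042025 = 3.957975.
  √(4 − x²) = 1.989466.
  1/(2π) = 0.159155.
  ρ_sc(0.205) = 0.159155 · 1.989466 = 0.316633.

Rounded to 5 decimal places: ρ_sc(0.205) ≈ 0.31663.


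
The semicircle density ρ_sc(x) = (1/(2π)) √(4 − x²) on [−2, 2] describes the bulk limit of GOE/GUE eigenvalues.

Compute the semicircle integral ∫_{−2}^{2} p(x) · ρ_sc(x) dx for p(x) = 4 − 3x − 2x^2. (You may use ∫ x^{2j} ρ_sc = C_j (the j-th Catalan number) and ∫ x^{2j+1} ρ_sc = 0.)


Write p(x) = Σ a_i x^i, split into monomials and integrate each against ρ_sc separately.
Using ∫ x^{2j} ρ_sc = C_j = (1/(j+1)) C(2j, j) (Catalan numbers) and ∫ x^{2j+1} ρ_sc = 0 (odd monomials vanish by symmetry):
  i = 0 (even): a_0 · C_{0} = 4 · 1 = 4
  i = 1 (odd): ∫ x^1 ρ_sc = 0 (vanishes)
  i = 2 (even): a_2 · C_{1} = -2 · 1 = -2

Summing the contributions: ∫_{−2}^{2} p(x) ρ_sc(x) dx = 4 + (-2) = 2.


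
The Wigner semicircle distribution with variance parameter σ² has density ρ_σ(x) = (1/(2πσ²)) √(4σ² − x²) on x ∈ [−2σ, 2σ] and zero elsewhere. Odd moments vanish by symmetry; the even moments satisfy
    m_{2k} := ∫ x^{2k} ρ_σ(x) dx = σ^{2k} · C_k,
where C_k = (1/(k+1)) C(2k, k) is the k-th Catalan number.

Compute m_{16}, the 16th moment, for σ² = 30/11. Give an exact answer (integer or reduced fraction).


By the scaled semicircle moment identity, m_{2k} = σ^{2k} · C_k with k = 8.
C_8 = (1/(k+1)) · C(2k, k) = (1/9) · C(16, 8) = (1/9) · 12870 = 1430.
σ^{2k} = (σ²)^k = (30/11)^8 = 656100000000/214358881.

Therefore m_{16} = σ^{16} · C_8 = (656100000000/214358881) · 1430 = 85293000000000/19487171.


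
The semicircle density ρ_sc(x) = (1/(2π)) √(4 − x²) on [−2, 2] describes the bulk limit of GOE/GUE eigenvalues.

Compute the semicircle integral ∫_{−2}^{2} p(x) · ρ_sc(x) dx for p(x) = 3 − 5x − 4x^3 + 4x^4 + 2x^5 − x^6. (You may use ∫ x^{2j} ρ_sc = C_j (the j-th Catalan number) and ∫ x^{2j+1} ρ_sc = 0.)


Write p(x) = Σ a_i x^i, split into monomials and integrate each against ρ_sc separately.
Using ∫ x^{2j} ρ_sc = C_j = (1/(j+1)) C(2j, j) (Catalan numbers) and ∫ x^{2j+1} ρ_sc = 0 (odd monomials vanish by symmetry):
  i = 0 (even): a_0 · C_{0} = 3 · 1 = 3
  i = 1 (odd): ∫ x^1 ρ_sc = 0 (vanishes)
  i = 3 (odd): ∫ x^3 ρ_sc = 0 (vanishes)
  i = 4 (even): a_4 · C_{2} = 4 · 2 = 8
  i = 5 (odd): ∫ x^5 ρ_sc = 0 (vanishes)
  i = 6 (even): a_6 · C_{3} = -1 · 5 = -5

Summing the contributions: ∫_{−2}^{2} p(x) ρ_sc(x) dx = 3 + 8 + (-5) = 6.


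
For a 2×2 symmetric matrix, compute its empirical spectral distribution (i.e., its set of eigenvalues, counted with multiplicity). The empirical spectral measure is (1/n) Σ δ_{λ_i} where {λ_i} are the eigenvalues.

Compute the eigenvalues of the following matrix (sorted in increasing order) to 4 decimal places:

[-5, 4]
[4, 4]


Since M is real symmetric, both eigenvalues are real; they are the roots of det(λI − M) = λ² − (tr M) λ + det M.
tr M = -5 + 4 = -1.
det M = (-5)·4 − 4² = -20 − 16 = -36.
Characteristic polynomial: λ² + λ − 36 = 0.
Discriminant Δ = (tr M)² − 4·det M = 1 − (-144) = 145; √Δ = 12.041595.
λ = (tr M ± √Δ)/2 = (-1 ± 12.041595)/2, giving (tr M − √Δ)/2 = -6.5208 and (tr M + √Δ)/2 = 5.5208.

Eigenvalues sorted in increasing order: [-6.5208, 5.5208].


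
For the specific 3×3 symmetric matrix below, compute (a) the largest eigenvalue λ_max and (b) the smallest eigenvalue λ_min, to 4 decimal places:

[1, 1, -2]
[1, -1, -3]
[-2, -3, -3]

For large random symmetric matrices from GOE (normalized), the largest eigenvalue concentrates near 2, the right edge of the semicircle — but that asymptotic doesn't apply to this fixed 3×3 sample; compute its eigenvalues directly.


Since M is real symmetric, all three eigenvalues are real; they are the roots of det(λI − M) = λ³ − (tr M) λ² + s λ − det M, where s is the sum of the principal 2×2 minors.
tr M = 1 + (-1) + (-3) = -3.
s = (1·(-1) − 1²) + (1·(-3) − (-2)²) + ((-1)·(-3) − (-3)²) = -2 + (-7) + (-6) = -15.
det M (expand along row 1) = 1·(-6) − 1·(-9) + (-2)·(-5) = 13.
Characteristic polynomial: λ³ + 3λ² − 15λ − 13 = 0.
Substitute λ = y + (tr M)/3 = y − 1.000000 to remove the quadratic term: y³ + p·y + q = 0 with p = s − (tr M)²/3 = -18.000000 and q = −2(tr M)³/27 + (tr M)·s/3 − det M = 4.000000.
Three real roots ⇒ use the trigonometric (Viète) form: r = 2√(−p/3) = 4.898979, φ = arccos(3q/(p·r)) = arccos(-0.136083) = 1.707303 rad.
y_k = r·cos(φ/3 − 2πk/3) for k = 0, 1, 2 gives y = 4.126831, 0.222837, -4.349668.
λ_k = y_k − 1.000000 gives λ = 3.1268, -0.7772, -5.3497 (check: the sum is -3.0000 = tr M).

Hence λ_max = 3.1268 and λ_min = -5.3497.


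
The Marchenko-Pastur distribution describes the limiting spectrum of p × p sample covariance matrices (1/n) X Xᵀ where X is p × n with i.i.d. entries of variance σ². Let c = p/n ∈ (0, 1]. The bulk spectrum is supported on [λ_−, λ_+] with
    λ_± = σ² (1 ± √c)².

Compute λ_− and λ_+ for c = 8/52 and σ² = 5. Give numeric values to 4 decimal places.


c = 8/52 = 0.153846; √c = 0.392232.
λ_− = σ² (1 − √c)² = 5 · (1 − 0.392232)² = 5 · (0.607768)² = 1.846908.
λ_+ = σ² (1 + √c)² = 5 · (1 + 0.392232)² = 5 · (1.392232)² = 9.691553.

Rounded to 4 decimal places: λ_− ≈ 1.8469, λ_+ ≈ 9.6916.


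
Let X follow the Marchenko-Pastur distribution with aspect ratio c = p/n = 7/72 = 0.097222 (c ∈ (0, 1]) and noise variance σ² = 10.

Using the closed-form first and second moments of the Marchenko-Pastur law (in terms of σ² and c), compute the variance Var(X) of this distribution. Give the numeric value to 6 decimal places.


Recall the MP moments m_1 = E[X] = σ² and m_2 = E[X²] = σ⁴ (1 + c).
m_1 = E[X] = σ² = 10, so m_1² = 100.
m_2 = E[X²] = σ⁴ (1 + c) = 100 · (1 + 0.097222) = 100 · 1.097222 = 109.722222.
(Note m_2 − m_1² simplifies to c · σ⁴ = 0.097222 · 100.)

Var(X) = m_2 − m_1² = 109.722222 − 100 = 9.722222.


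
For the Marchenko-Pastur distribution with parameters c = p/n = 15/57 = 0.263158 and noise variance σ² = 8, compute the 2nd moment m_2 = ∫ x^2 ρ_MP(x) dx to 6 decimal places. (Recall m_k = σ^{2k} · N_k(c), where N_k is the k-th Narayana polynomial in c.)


E[X²] = σ⁴ (1 + c) (second MP moment). With σ² = 8 (so σ⁴ = 64) and c = 15/57 = 0.263158: E[X²] = 64 · (1 + 0.263158) = 64 · 1.263158.

So E[X^2] = 80.842105.


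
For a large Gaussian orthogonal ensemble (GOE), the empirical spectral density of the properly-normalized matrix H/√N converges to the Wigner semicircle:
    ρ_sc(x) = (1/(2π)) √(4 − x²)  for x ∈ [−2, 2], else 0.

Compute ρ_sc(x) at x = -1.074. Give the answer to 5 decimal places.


ρ_sc(x) = (1/(2π)) √(4 − x²). With x = -1.074:
  4 − x² = 4 − (-1.074)² = 4 − 1.153476 = 2.846524.
  √(4 − x²) = 1.687164.
  1/(2π) = 0.159155.
  ρ_sc(-1.074) = 0.159155 · 1.687164 = 0.268521.

Rounded to 5 decimal places: ρ_sc(-1.074) ≈ 0.26852.


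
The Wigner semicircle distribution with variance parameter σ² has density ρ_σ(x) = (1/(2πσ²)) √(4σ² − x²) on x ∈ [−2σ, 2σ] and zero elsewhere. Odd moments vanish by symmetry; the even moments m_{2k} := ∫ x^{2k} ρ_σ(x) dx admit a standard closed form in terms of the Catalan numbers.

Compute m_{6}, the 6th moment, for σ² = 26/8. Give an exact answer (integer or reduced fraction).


By the scaled semicircle moment identity, m_{2k} = σ^{2k} · C_k with k = 3.
C_3 = (1/(k+1)) · C(2k, k) = (1/4) · C(6, 3) = (1/4) · 20 = 5.
σ^{2k} = (σ²)^k = (26/8)^3 = 2197/64.

Therefore m_{6} = σ^{6} · C_3 = (2197/64) · 5 = 10985/64.


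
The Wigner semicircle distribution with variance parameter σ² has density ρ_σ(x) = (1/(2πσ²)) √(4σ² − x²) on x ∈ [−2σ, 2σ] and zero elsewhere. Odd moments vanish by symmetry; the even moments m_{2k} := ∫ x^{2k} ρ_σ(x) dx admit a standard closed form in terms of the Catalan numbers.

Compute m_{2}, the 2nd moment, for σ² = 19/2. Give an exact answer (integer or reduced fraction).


By the scaled semicircle moment identity, m_{2k} = σ^{2k} · C_k with k = 1.
C_1 = (1/(k+1)) · C(2k, k) = (1/2) · C(2, 1) = (1/2) · 2 = 1.
σ^{2k} = (σ²)^k = (19/2)^1 = 19/2.

Therefore m_{2} = σ^{2} · C_1 = (19/2) · 1 = 19/2.


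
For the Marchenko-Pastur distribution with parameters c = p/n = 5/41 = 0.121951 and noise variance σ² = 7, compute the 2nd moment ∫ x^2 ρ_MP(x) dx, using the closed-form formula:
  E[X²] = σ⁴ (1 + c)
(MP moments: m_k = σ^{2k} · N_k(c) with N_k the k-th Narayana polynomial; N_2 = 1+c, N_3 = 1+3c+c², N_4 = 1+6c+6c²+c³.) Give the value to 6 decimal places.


E[X²] = σ⁴ (1 + c) (second MP moment). With σ² = 7 (so σ⁴ = 49) and c = 5/41 = 0.121951: E[X²] = 49 · (1 + 0.121951) = 49 · 1.121951.

So E[X^2] = 54.975610.


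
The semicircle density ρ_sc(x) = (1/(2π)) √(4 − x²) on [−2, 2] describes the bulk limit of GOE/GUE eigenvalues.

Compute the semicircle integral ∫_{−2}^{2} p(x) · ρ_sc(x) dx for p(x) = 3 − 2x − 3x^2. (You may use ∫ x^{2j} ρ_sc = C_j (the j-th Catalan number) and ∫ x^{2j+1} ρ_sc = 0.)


Write p(x) = Σ a_i x^i, split into monomials and integrate each against ρ_sc separately.
Using ∫ x^{2j} ρ_sc = C_j = (1/(j+1)) C(2j, j) (Catalan numbers) and ∫ x^{2j+1} ρ_sc = 0 (odd monomials vanish by symmetry):
  i = 0 (even): a_0 · C_{0} = 3 · 1 = 3
  i = 1 (odd): ∫ x^1 ρ_sc = 0 (vanishes)
  i = 2 (even): a_2 · C_{1} = -3 · 1 = -3

Summing the contributions: ∫_{−2}^{2} p(x) ρ_sc(x) dx = 3 + (-3) = 0.


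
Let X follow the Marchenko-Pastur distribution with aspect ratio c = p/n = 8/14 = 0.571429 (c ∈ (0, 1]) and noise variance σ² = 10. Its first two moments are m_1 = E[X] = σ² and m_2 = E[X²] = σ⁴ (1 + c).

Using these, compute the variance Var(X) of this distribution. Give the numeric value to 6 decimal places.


m_1 = E[X] = σ² = 10, so m_1² = 100.
m_2 = E[X²] = σ⁴ (1 + c) = 100 · (1 + 0.571429) = 100 · 1.571429 = 157.142857.
(Note m_2 − m_1² simplifies to c · σ⁴ = 0.571429 · 100.)

Var(X) = m_2 − m_1² = 157.142857 − 100 = 57.142857.


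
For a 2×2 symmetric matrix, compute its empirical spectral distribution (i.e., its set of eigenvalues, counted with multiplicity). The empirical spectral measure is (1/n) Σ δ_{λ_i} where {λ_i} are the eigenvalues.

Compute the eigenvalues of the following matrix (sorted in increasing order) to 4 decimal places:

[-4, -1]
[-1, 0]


Since M is real symmetric, both eigenvalues are real; they are the roots of det(λI − M) = λ² − (tr M) λ + det M.
tr M = -4 + 0 = -4.
det M = (-4)·0 − (-1)² = 0 − 1 = -1.
Characteristic polynomial: λ² + 4λ − 1 = 0.
Discriminant Δ = (tr M)² − 4·det M = 16 − (-4) = 20; √Δ = 4.472136.
λ = (tr M ± √Δ)/2 = (-4 ± 4.472136)/2, giving (tr M − √Δ)/2 = -4.2361 and (tr M + √Δ)/2 = 0.2361.

Eigenvalues sorted in increasing order: [-4.2361, 0.2361].


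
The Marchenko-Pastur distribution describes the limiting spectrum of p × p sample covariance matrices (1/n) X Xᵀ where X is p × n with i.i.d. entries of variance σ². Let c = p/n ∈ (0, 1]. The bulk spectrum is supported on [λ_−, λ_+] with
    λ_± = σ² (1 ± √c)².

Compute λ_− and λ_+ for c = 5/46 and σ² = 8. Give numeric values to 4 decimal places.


c = 5/46 = 0.108696; √c = 0.329690.
λ_− = σ² (1 − √c)² = 8 · (1 − 0.329690)² = 8 · (0.670310)² = 3.594521.
λ_+ = σ² (1 + √c)² = 8 · (1 + 0.329690)² = 8 · (1.329690)² = 14.144609.

Rounded to 4 decimal places: λ_− ≈ 3.5945, λ_+ ≈ 14.1446.


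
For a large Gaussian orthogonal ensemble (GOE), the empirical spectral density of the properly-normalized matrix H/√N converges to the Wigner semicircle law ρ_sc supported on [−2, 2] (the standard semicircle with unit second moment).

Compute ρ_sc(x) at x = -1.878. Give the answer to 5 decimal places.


ρ_sc(x) = (1/(2π)) √(4 − x²). With x = -1.878:
  4 − x² = 4 − (-1.878)² = 4 − 3.526884 = 0.473116.
  √(4 − x²) = 0.687834.
  1/(2π) = 0.159155.
  ρ_sc(-1.878) = 0.159155 · 0.687834 = 0.109472.

Rounded to 5 decimal places: ρ_sc(-1.878) ≈ 0.10947.


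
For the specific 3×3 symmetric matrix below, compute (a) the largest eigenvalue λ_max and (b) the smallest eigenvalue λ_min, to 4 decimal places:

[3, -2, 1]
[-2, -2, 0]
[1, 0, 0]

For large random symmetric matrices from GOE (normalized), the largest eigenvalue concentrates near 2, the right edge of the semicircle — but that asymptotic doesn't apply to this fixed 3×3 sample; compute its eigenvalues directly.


Since M is real symmetric, all three eigenvalues are real; they are the roots of det(λI − M) = λ³ − (tr M) λ² + s λ − det M, where s is the sum of the principal 2×2 minors.
tr M = 3 + (-2) + 0 = 1.
s = (3·(-2) − (-2)²) + (3·0 − 1²) + ((-2)·0 − 0²) = -10 + (-1) + 0 = -11.
det M (expand along row 1) = 3·0 − (-2)·0 + 1·2 = 2.
Characteristic polynomial: λ³ − λ² − 11λ − 2 = 0.
Substitute λ = y + (tr M)/3 = y + 0.333333 to remove the quadratic term: y³ + p·y + q = 0 with p = s − (tr M)²/3 = -11.333333 and q = −2(tr M)³/27 + (tr M)·s/3 − det M = -5.740741.
Three real roots ⇒ use the trigonometric (Viète) form: r = 2√(−p/3) = 3.887301, φ = arccos(3q/(p·r)) = arccos(0.390916) = 1.169170 rad.
y_k = r·cos(φ/3 − 2πk/3) for k = 0, 1, 2 gives y = 3.595809, -0.518861, -3.076948.
λ_k = y_k + 0.333333 gives λ = 3.9291, -0.1855, -2.7436 (check: the sum is 1.0000 = tr M).

Hence λ_max = 3.9291 and λ_min = -2.7436.


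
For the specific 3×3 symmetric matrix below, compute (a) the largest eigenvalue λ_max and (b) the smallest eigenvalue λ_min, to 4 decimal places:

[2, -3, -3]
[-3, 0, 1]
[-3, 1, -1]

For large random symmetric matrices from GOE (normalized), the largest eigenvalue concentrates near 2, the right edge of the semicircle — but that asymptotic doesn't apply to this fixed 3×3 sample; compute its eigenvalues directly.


Since M is real symmetric, all three eigenvalues are real; they are the roots of det(λI − M) = λ³ − (tr M) λ² + s λ − det M, where s is the sum of the principal 2×2 minors.
tr M = 2 + 0 + (-1) = 1.
s = (2·0 − (-3)²) + (2·(-1) − (-3)²) + (0·(-1) − 1²) = -9 + (-11) + (-1) = -21.
det M (expand along row 1) = 2·(-1) − (-3)·6 + (-3)·(-3) = 25.
Characteristic polynomial: λ³ − λ² − 21λ − 25 = 0.
Substitute λ = y + (tr M)/3 = y + 0.333333 to remove the quadratic term: y³ + p·y + q = 0 with p = s − (tr M)²/3 = -21.333333 and q = −2(tr M)³/27 + (tr M)·s/3 − det M = -32.074074.
Three real roots ⇒ use the trigonometric (Viète) form: r = 2√(−p/3) = 5.333333, φ = arccos(3q/(p·r)) = arccos(0.845703) = 0.562915 rad.
y_k = r·cos(φ/3 − 2πk/3) for k = 0, 1, 2 gives y = 5.239720, -1.758272, -3.481448.
λ_k = y_k + 0.333333 gives λ = 5.5731, -1.4249, -3.1481 (check: the sum is 1.0000 = tr M).

Hence λ_max = 5.5731 and λ_min = -3.1481.


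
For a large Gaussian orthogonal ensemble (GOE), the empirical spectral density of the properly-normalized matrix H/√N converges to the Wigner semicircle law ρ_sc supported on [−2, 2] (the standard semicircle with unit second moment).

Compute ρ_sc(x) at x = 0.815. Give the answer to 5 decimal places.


ρ_sc(x) = (1/(2π)) √(4 − x²). With x = 0.815:
  4 − x² = 4 − (0.815)² = 4 − 0.664225 = 3.335775.
  √(4 − x²) = 1.826410.
  1/(2π) = 0.159155.
  ρ_sc(0.815) = 0.159155 · 1.826410 = 0.290682.

Rounded to 5 decimal places: ρ_sc(0.815) ≈ 0.29068.


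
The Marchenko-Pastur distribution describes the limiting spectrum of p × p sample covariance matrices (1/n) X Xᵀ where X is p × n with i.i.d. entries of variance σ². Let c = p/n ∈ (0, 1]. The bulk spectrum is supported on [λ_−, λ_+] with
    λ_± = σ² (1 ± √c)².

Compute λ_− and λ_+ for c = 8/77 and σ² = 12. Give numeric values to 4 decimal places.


c = 8/77 = 0.103896; √c = 0.322329.
λ_− = σ² (1 − √c)² = 12 · (1 − 0.322329)² = 12 · (0.677671)² = 5.510853.
λ_+ = σ² (1 + √c)² = 12 · (1 + 0.322329)² = 12 · (1.322329)² = 20.982654.

Rounded to 4 decimal places: λ_− ≈ 5.5109, λ_+ ≈ 20.9827.


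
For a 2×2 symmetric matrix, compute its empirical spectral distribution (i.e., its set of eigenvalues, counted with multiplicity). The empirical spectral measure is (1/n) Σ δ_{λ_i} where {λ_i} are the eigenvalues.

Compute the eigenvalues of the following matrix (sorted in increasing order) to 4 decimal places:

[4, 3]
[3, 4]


Since M is real symmetric, both eigenvalues are real; they are the roots of det(λI − M) = λ² − (tr M) λ + det M.
tr M = 4 + 4 = 8.
det M = 4·4 − 3² = 16 − 9 = 7.
Characteristic polynomial: λ² − 8λ + 7 = 0.
Discriminant Δ = (tr M)² − 4·det M = 64 − 28 = 36; √Δ = 6.000000.
λ = (tr M ± √Δ)/2 = (8 ± 6.000000)/2, giving (tr M − √Δ)/2 = 1.0000 and (tr M + √Δ)/2 = 7.0000.

Eigenvalues sorted in increasing order: [1.0000, 7.0000].


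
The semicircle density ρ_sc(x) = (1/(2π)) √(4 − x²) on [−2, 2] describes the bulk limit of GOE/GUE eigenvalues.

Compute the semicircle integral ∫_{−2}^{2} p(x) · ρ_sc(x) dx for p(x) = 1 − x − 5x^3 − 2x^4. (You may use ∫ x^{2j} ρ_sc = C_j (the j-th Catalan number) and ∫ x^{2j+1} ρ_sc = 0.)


Write p(x) = Σ a_i x^i, split into monomials and integrate each against ρ_sc separately.
Using ∫ x^{2j} ρ_sc = C_j = (1/(j+1)) C(2j, j) (Catalan numbers) and ∫ x^{2j+1} ρ_sc = 0 (odd monomials vanish by symmetry):
  i = 0 (even): a_0 · C_{0} = 1 · 1 = 1
  i = 1 (odd): ∫ x^1 ρ_sc = 0 (vanishes)
  i = 3 (odd): ∫ x^3 ρ_sc = 0 (vanishes)
  i = 4 (even): a_4 · C_{2} = -2 · 2 = -4

Summing the contributions: ∫_{−2}^{2} p(x) ρ_sc(x) dx = 1 + (-4) = -3.


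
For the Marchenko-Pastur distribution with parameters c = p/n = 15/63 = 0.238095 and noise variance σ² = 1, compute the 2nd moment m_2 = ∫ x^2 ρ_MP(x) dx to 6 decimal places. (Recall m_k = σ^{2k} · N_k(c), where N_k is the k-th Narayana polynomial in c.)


E[X²] = σ⁴ (1 + c) (second MP moment). With σ² = 1 (so σ⁴ = 1) and c = 15/63 = 0.238095: E[X²] = 1 · (1 + 0.238095) = 1 · 1.238095.

So E[X^2] = 1.238095.


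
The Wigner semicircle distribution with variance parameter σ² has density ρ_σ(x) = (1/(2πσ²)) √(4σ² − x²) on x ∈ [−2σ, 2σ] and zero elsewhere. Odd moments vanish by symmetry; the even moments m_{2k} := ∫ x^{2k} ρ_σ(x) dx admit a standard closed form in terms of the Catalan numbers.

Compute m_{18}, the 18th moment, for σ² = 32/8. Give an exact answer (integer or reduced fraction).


By the scaled semicircle moment identity, m_{2k} = σ^{2k} · C_k with k = 9.
C_9 = (1/(k+1)) · C(2k, k) = (1/10) · C(18, 9) = (1/10) · 48620 = 4862.
σ^{2k} = (σ²)^k = (32/8)^9 = 262144.

Therefore m_{18} = σ^{18} · C_9 = 262144 · 4862 = 1274544128.


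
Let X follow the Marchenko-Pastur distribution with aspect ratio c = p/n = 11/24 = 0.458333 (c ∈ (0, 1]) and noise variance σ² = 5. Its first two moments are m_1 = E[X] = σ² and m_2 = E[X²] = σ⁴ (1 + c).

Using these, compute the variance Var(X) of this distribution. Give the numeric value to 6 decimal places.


m_1 = E[X] = σ² = 5, so m_1² = 25.
m_2 = E[X²] = σ⁴ (1 + c) = 25 · (1 + 0.458333) = 25 · 1.458333 = 36.458333.
(Note m_2 − m_1² simplifies to c · σ⁴ = 0.458333 · 25.)

Var(X) = m_2 − m_1² = 36.458333 − 25 = 11.458333.


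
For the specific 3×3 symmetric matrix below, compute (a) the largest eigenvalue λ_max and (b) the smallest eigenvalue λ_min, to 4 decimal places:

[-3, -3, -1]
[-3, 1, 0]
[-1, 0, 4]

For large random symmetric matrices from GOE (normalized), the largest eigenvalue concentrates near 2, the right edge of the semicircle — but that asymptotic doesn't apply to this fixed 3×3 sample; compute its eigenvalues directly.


Since M is real symmetric, all three eigenvalues are real; they are the roots of det(λI − M) = λ³ − (tr M) λ² + s λ − det M, where s is the sum of the principal 2×2 minors.
tr M = -3 + 1 + 4 = 2.
s = ((-3)·1 − (-3)²) + ((-3)·4 − (-1)²) + (1·4 − 0²) = -12 + (-13) + 4 = -21.
det M (expand along row 1) = (-3)·4 − (-3)·(-12) + (-1)·1 = -49.
Characteristic polynomial: λ³ − 2λ² − 21λ + 49 = 0.
Substitute λ = y + (tr M)/3 = y + 0.666667 to remove the quadratic term: y³ + p·y + q = 0 with p = s − (tr M)²/3 = -22.333333 and q = −2(tr M)³/27 + (tr M)·s/3 − det M = 34.407407.
Three real roots ⇒ use the trigonometric (Viète) form: r = 2√(−p/3) = 5.456902, φ = arccos(3q/(p·r)) = arccos(-0.846981) = 2.581076 rad.
y_k = r·cos(φ/3 − 2πk/3) for k = 0, 1, 2 gives y = 3.558803, 1.803128, -5.361932.
λ_k = y_k + 0.666667 gives λ = 4.2255, 2.4698, -4.6953 (check: the sum is 2.0000 = tr M).

Hence λ_max = 4.2255 and λ_min = -4.6953.


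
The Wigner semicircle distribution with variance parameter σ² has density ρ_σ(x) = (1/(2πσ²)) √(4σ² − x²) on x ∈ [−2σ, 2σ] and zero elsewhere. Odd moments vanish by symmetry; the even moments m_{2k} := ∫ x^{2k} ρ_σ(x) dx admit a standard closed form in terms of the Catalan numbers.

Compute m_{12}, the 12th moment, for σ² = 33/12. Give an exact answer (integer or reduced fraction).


By the scaled semicircle moment identity, m_{2k} = σ^{2k} · C_k with k = 6.
C_6 = (1/(k+1)) · C(2k, k) = (1/7) · C(12, 6) = (1/7) · 924 = 132.
σ^{2k} = (σ²)^k = (33/12)^6 = 1771561/4096.

Therefore m_{12} = σ^{12} · C_6 = (1771561/4096) · 132 = 58461513/1024.


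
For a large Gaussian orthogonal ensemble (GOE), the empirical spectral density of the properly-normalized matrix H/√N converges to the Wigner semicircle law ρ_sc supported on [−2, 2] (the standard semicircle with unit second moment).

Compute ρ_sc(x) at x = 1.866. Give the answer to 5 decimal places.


ρ_sc(x) = (1/(2π)) √(4 − x²). With x = 1.866:
  4 − x² = 4 − (1.866)² = 4 − 3.481956 = 0.518044.
  √(4 − x²) = 0.719753.
  1/(2π) = 0.159155.
  ρ_sc(1.866) = 0.159155 · 0.719753 = 0.114552.

Rounded to 5 decimal places: ρ_sc(1.866) ≈ 0.11455.


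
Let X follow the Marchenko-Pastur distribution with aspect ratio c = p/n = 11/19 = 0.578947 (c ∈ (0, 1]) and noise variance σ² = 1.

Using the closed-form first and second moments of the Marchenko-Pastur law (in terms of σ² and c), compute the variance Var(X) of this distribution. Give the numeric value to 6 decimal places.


Recall the MP moments m_1 = E[X] = σ² and m_2 = E[X²] = σ⁴ (1 + c).
m_1 = E[X] = σ² = 1, so m_1² = 1.
m_2 = E[X²] = σ⁴ (1 + c) = 1 · (1 + 0.578947) = 1 · 1.578947 = 1.578947.
(Note m_2 − m_1² simplifies to c · σ⁴ = 0.578947 · 1.)

Var(X) = m_2 − m_1² = 1.578947 − 1 = 0.578947.


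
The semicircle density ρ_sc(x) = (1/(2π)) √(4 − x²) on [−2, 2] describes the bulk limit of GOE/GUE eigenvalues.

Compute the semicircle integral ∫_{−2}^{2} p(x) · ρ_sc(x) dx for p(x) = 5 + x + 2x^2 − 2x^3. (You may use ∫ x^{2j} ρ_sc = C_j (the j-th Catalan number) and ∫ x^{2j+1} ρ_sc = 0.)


Write p(x) = Σ a_i x^i, split into monomials and integrate each against ρ_sc separately.
Using ∫ x^{2j} ρ_sc = C_j = (1/(j+1)) C(2j, j) (Catalan numbers) and ∫ x^{2j+1} ρ_sc = 0 (odd monomials vanish by symmetry):
  i = 0 (even): a_0 · C_{0} = 5 · 1 = 5
  i = 1 (odd): ∫ x^1 ρ_sc = 0 (vanishes)
  i = 2 (even): a_2 · C_{1} = 2 · 1 = 2
  i = 3 (odd): ∫ x^3 ρ_sc = 0 (vanishes)

Summing the contributions: ∫_{−2}^{2} p(x) ρ_sc(x) dx = 5 + 2 = 7.


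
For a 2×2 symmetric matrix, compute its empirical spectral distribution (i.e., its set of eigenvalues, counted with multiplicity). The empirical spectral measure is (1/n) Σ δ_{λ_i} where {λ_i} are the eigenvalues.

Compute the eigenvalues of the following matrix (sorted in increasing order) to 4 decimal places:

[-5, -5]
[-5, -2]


Since M is real symmetric, both eigenvalues are real; they are the roots of det(λI − M) = λ² − (tr M) λ + det M.
tr M = -5 + (-2) = -7.
det M = (-5)·(-2) − (-5)² = 10 − 25 = -15.
Characteristic polynomial: λ² + 7λ − 15 = 0.
Discriminant Δ = (tr M)² − 4·det M = 49 − (-60) = 109; √Δ = 10.440307.
λ = (tr M ± √Δ)/2 = (-7 ± 10.440307)/2, giving (tr M − √Δ)/2 = -8.7202 and (tr M + √Δ)/2 = 1.7202.

Eigenvalues sorted in increasing order: [-8.7202, 1.7202].


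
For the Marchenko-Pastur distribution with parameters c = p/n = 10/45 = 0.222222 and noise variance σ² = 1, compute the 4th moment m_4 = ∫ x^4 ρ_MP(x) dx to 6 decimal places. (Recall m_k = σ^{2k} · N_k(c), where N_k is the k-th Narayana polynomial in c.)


E[X⁴] = σ⁸ (1 + 6c + 6c² + c³) (fourth MP moment). With σ² = 1 (so σ⁸ = 1) and c = 10/45 = 0.222222: E[X⁴] = 1 · (1 + 6·0.222222 + 6·(0.222222)² + (0.222222)³) = 1 · 2.640604.

So E[X^4] = 2.640604.


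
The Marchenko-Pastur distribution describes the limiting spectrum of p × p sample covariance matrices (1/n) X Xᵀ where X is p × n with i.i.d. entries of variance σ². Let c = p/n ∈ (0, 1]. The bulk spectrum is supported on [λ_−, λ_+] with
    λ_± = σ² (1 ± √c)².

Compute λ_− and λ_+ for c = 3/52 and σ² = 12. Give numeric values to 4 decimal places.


c = 3/52 = 0.057692; √c = 0.240192.
λ_− = σ² (1 − √c)² = 12 · (1 − 0.240192)² = 12 · (0.759808)² = 6.927694.
λ_+ = σ² (1 + √c)² = 12 · (1 + 0.240192)² = 12 · (1.240192)² = 18.456921.

Rounded to 4 decimal places: λ_− ≈ 6.9277, λ_+ ≈ 18.4569.


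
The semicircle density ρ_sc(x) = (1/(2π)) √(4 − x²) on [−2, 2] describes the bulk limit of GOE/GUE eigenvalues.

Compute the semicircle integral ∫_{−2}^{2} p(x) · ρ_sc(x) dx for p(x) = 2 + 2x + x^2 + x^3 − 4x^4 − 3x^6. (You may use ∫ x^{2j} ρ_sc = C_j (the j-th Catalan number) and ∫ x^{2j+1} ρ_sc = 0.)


Write p(x) = Σ a_i x^i, split into monomials and integrate each against ρ_sc separately.
Using ∫ x^{2j} ρ_sc = C_j = (1/(j+1)) C(2j, j) (Catalan numbers) and ∫ x^{2j+1} ρ_sc = 0 (odd monomials vanish by symmetry):
  i = 0 (even): a_0 · C_{0} = 2 · 1 = 2
  i = 1 (odd): ∫ x^1 ρ_sc = 0 (vanishes)
  i = 2 (even): a_2 · C_{1} = 1 · 1 = 1
  i = 3 (odd): ∫ x^3 ρ_sc = 0 (vanishes)
  i = 4 (even): a_4 · C_{2} = -4 · 2 = -8
  i = 6 (even): a_6 · C_{3} = -3 · 5 = -15

Summing the contributions: ∫_{−2}^{2} p(x) ρ_sc(x) dx = 2 + 1 + (-8) + (-15) = -20.


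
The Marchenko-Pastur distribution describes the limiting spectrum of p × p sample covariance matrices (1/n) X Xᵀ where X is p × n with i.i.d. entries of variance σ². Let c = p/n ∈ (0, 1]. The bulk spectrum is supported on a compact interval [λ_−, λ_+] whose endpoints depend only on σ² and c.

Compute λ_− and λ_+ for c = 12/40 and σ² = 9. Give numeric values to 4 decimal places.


c = 12/40 = 0.300000; √c = 0.547723.
λ_− = σ² (1 − √c)² = 9 · (1 − 0.547723)² = 9 · (0.452277)² = 1.840994.
λ_+ = σ² (1 + √c)² = 9 · (1 + 0.547723)² = 9 · (1.547723)² = 21.559006.

Rounded to 4 decimal places: λ_− ≈ 1.8410, λ_+ ≈ 21.5590.


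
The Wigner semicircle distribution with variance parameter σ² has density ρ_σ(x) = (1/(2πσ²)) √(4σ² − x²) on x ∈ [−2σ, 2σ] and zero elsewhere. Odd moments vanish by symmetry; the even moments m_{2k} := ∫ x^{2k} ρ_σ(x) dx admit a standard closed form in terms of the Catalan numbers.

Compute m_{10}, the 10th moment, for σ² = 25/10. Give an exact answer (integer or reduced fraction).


By the scaled semicircle moment identity, m_{2k} = σ^{2k} · C_k with k = 5.
C_5 = (1/(k+1)) · C(2k, k) = (1/6) · C(10, 5) = (1/6) · 252 = 42.
σ^{2k} = (σ²)^k = (25/10)^5 = 3125/32.

Therefore m_{10} = σ^{10} · C_5 = (3125/32) · 42 = 65625/16.
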